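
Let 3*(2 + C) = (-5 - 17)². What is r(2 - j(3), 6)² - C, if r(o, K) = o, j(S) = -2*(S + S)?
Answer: 110/3 ≈ 36.667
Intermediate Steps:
j(S) = -4*S
C = 478/3 (C = -2 + (-5 - 17)²/3 = -2 + (⅓)*(-22)² = -2 + (⅓)*484 = -2 + 484/3 = 478/3 ≈ 159.33)
r(2 - j(3), 6)² - C = (2 - (-4)*3)² - 1*478/3 = (2 - 1*(-12))² - 478/3 = (2 + 12)² - 478/3 = 14² - 478/3 = 196 - 478/3 = 110/3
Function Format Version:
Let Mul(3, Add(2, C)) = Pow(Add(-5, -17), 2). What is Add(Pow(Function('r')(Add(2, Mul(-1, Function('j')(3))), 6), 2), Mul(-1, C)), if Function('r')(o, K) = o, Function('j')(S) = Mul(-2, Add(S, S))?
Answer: Rational(110, 3) ≈ 36.667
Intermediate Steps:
Function('j')(S) = Mul(-4, S) (Function('j')(S) = Mul(-2, Mul(2, S)) = Mul(-4, S))
C = Rational(478, 3) (C = Add(-2, Mul(Rational(1, 3), Pow(Add(-5, -17), 2))) = Add(-2, Mul(Rational(1, 3), Pow(-22, 2))) = Add(-2, Mul(Rational(1, 3), 484)) = Add(-2, Rational(484, 3)) = Rational(478, 3) ≈ 159.33)
Add(Pow(Function('r')(Add(2, Mul(-1, Function('j')(3))), 6), 2), Mul(-1, C)) = Add(Pow(Add(2, Mul(-1, Mul(-4, 3))), 2), Mul(-1, Rational(478, 3))) = Add(Pow(Add(2, Mul(-1, -12)), 2), Rational(-478, 3)) = Add(Pow(Add(2, 12), 2), Rational(-478, 3)) = Add(Pow(14, 2), Rational(-478, 3)) = Add(196, Rational(-478, 3)) = Rational(110, 3)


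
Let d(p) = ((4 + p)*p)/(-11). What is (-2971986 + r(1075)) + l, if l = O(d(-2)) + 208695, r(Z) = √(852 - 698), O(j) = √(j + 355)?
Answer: -2763291 + √154 + √42999/11 ≈ -2.7633e+6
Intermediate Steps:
d(p) = -p*(4 + p)/11 (d(p) = (p*(4 + p))*(-1/11) = -p*(4 + p)/11)
O(j) = √(355 + j)
r(Z) = √154
l = 208695 + √42999/11 (l = √(355 - 1/11*(-2)*(4 - 2)) + 208695 = √(355 - 1/11*(-2)*2) + 208695 = √(355 + 4/11) + 208695 = √(3909/11) + 208695 = √42999/11 + 208695 = 208695 + √42999/11 ≈ 2.0871e+5)
(-2971986 + r(1075)) + l = (-2971986 + √154) + (208695 + √42999/11) = -2763291 + √154 + √42999/11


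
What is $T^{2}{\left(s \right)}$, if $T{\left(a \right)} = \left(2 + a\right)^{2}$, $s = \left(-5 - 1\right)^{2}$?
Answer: $2085136$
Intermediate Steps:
$s = 36$ ($s = \left(-6\right)^{2} = 36$)
$T^{2}{\left(s \right)} = \left(\left(2 + 36\right)^{2}\right)^{2} = \left(38^{2}\right)^{2} = 1444^{2} = 2085136$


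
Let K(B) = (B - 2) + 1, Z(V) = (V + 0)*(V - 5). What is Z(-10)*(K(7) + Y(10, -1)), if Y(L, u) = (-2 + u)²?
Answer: 2250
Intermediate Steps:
Z(V) = V*(-5 + V)
K(B) = -1 + B (K(B) = (-2 + B) + 1 = -1 + B)
Z(-10)*(K(7) + Y(10, -1)) = (-10*(-5 - 10))*((-1 + 7) + (-2 - 1)²) = (-10*(-15))*(6 + (-3)²) = 150*(6 + 9) = 150*15 = 2250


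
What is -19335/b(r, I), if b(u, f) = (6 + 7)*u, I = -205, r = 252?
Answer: -6445/1092 ≈ -5.9020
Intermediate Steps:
b(u, f) = 13*u
-19335/b(r, I) = -19335/(13*252) = -19335/3276 = -19335*1/3276 = -6445/1092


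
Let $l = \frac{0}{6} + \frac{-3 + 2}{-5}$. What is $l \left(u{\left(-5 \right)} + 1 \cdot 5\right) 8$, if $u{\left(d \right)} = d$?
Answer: $0$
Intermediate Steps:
$l = \frac{1}{5}$ ($l = 0 \cdot \frac{1}{6} - - \frac{1}{5} = 0 + \frac{1}{5} = \frac{1}{5} \approx 0.2$)
$l \left(u{\left(-5 \right)} + 1 \cdot 5\right) 8 = \frac{-5 + 1 \cdot 5}{5} \cdot 8 = \frac{-5 + 5}{5} \cdot 8 = \frac{1}{5} \cdot 0 \cdot 8 = 0 \cdot 8 = 0$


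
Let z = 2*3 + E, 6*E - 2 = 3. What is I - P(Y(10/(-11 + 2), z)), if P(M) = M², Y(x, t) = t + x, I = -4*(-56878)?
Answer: 73703279/324 ≈ 2.2748e+5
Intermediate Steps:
I = 227512
E = ⅚ (E = ⅓ + (⅙)*3 = ⅓ + ½ = ⅚ ≈ 0.83333)
z = 41/6 (z = 2*3 + ⅚ = 6 + ⅚ = 41/6 ≈ 6.8333)
I - P(Y(10/(-11 + 2), z)) = 227512 - (41/6 + 10/(-11 + 2))² = 227512 - (41/6 + 10/(-9))² = 227512 - (41/6 + 10*(-⅑))² = 227512 - (41/6 - 10/9)² = 227512 - (103/18)² = 227512 - 1*10609/324 = 227512 - 10609/324 = 73703279/324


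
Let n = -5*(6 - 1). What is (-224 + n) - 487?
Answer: -736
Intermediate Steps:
n = -25 (n = -5*5 = -25)
(-224 + n) - 487 = (-224 - 25) - 487 = -249 - 487 = -736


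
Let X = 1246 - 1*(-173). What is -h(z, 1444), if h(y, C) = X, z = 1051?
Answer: -1419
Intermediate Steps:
X = 1419 (X = 1246 + 173 = 1419)
h(y, C) = 1419
-h(z, 1444) = -1*1419 = -1419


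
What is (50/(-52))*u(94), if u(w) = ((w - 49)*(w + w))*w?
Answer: -9940500/13 ≈ -7.6465e+5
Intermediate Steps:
u(w) = 2*w**2*(-49 + w) (u(w) = ((-49 + w)*(2*w))*w = (2*w*(-49 + w))*w = 2*w**2*(-49 + w))
(50/(-52))*u(94) = (50/(-52))*(2*94**2*(-49 + 94)) = (50*(-1/52))*(2*8836*45) = -25/26*795240 = -9940500/13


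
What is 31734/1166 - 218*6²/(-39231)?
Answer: 69672629/2541297 ≈ 27.416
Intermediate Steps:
31734/1166 - 218*6²/(-39231) = 31734*(1/1166) - 218*36*(-1/39231) = 15867/583 - 7848*(-1/39231) = 15867/583 + 872/4359 = 69672629/2541297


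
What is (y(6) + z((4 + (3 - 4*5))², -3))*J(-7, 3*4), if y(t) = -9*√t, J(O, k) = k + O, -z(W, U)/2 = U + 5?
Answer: -20 - 45*√6 ≈ -130.23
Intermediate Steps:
z(W, U) = -10 - 2*U (z(W, U) = -2*(U + 5) = -2*(5 + U) = -10 - 2*U)
J(O, k) = O + k
(y(6) + z((4 + (3 - 4*5))², -3))*J(-7, 3*4) = (-9*√6 + (-10 - 2*(-3)))*(-7 + 3*4) = (-9*√6 + (-10 + 6))*(-7 + 12) = (-9*√6 - 4)*5 = (-4 - 9*√6)*5 = -20 - 45*√6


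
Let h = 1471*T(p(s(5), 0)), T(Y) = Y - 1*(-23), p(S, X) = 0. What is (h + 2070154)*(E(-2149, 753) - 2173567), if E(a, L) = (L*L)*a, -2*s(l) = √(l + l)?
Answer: -2568286241645196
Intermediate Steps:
s(l) = -√2*√l/2 (s(l) = -√(l + l)/2 = -√2*√l/2)
E(a, L) = a*L² (E(a, L) = L²*a = a*L²)
T(Y) = 23 + Y (T(Y) = Y + 23 = 23 + Y)
h = 33833 (h = 1471*(23 + 0) = 1471*23 = 33833)
(h + 2070154)*(E(-2149, 753) - 2173567) = (33833 + 2070154)*(-2149*753² - 2173567) = 2103987*(-2149*567009 - 2173567) = 2103987*(-1218502341 - 2173567) = 2103987*(-1220675908) = -2568286241645196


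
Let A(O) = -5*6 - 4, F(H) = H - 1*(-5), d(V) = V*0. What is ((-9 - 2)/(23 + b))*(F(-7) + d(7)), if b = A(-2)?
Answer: -2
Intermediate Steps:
d(V) = 0
F(H) = 5 + H (F(H) = H + 5 = 5 + H)
A(O) = -34 (A(O) = -30 - 4 = -34)
b = -34
((-9 - 2)/(23 + b))*(F(-7) + d(7)) = ((-9 - 2)/(23 - 34))*((5 - 7) + 0) = (-11/(-11))*(-2 + 0) = -11*(-1/11)*(-2) = 1*(-2) = -2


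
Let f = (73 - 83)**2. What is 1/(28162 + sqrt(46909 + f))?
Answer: 28162/793051235 - sqrt(47009)/793051235 ≈ 3.5238e-5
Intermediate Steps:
f = 100 (f = (-10)**2 = 100)
1/(28162 + sqrt(46909 + f)) = 1/(28162 + sqrt(46909 + 100)) = 1/(28162 + sqrt(47009))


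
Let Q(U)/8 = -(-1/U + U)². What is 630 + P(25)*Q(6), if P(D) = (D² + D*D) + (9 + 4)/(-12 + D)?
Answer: -339920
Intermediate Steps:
Q(U) = -8*(U - 1/U)² (Q(U) = 8*(-(-1/U + U)²) = 8*(-(U - 1/U)²) = -8*(U - 1/U)²)
P(D) = 2*D² + 13/(-12 + D) (P(D) = (D² + D²) + 13/(-12 + D) = 2*D² + 13/(-12 + D))
630 + P(25)*Q(6) = 630 + ((13 - 24*25² + 2*25³)/(-12 + 25))*(-8*(-1 + 6²)²/6²) = 630 + ((13 - 24*625 + 2*15625)/13)*(-8*1/36*(-1 + 36)²) = 630 + ((13 - 15000 + 31250)/13)*(-8*1/36*35²) = 630 + ((1/13)*16263)*(-8*1/36*1225) = 630 + 1251*(-2450/9) = 630 - 340550 = -339920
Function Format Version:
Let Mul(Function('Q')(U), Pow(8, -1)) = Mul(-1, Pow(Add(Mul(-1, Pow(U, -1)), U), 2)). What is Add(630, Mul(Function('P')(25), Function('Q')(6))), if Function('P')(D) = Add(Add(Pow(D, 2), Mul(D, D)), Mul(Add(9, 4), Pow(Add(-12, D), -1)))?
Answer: -339920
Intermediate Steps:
Function('Q')(U) = Mul(-8, Pow(Add(U, Mul(-1, Pow(U, -1))), 2)) (Function('Q')(U) = Mul(8, Mul(-1, Pow(Add(Mul(-1, Pow(U, -1)), U), 2))) = Mul(8, Mul(-1, Pow(Add(U, Mul(-1, Pow(U, -1))), 2))) = Mul(-8, Pow(Add(U, Mul(-1, Pow(U, -1))), 2)))
Function('P')(D) = Add(Mul(2, Pow(D, 2)), Mul(13, Pow(Add(-12, D), -1))) (Function('P')(D) = Add(Add(Pow(D, 2), Pow(D, 2)), Mul(13, Pow(Add(-12, D), -1))) = Add(Mul(2, Pow(D, 2)), Mul(13, Pow(Add(-12, D), -1))))
Add(630, Mul(Function('P')(25), Function('Q')(6))) = Add(630, Mul(Mul(Pow(Add(-12, 25), -1), Add(13, Mul(-24, Pow(25, 2)), Mul(2, Pow(25, 3)))), Mul(-8, Pow(6, -2), Pow(Add(-1, Pow(6, 2)), 2)))) = Add(630, Mul(Mul(Pow(13, -1), Add(13, Mul(-24, 625), Mul(2, 15625))), Mul(-8, Rational(1, 36), Pow(Add(-1, 36), 2)))) = Add(630, Mul(Mul(Rational(1, 13), Add(13, -15000, 31250)), Mul(-8, Rational(1, 36), Pow(35, 2)))) = Add(630, Mul(Mul(Rational(1, 13), 16263), Mul(-8, Rational(1, 36), 1225))) = Add(630, Mul(1251, Rational(-2450, 9))) = Add(630, -340550) = -339920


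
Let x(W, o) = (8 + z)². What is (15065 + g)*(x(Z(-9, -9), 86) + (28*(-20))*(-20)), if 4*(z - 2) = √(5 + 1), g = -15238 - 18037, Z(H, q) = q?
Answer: -823119315/4 - 91050*√6 ≈ -2.0600e+8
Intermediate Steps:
g = -33275
z = 2 + √6/4 (z = 2 + √(5 + 1)/4 = 2 + √6/4 ≈ 2.6124)
x(W, o) = (10 + √6/4)² (x(W, o) = (8 + (2 + √6/4))² = (10 + √6/4)²)
(15065 + g)*(x(Z(-9, -9), 86) + (28*(-20))*(-20)) = (15065 - 33275)*((40 + √6)²/16 + (28*(-20))*(-20)) = -18210*((40 + √6)²/16 - 560*(-20)) = -18210*((40 + √6)²/16 + 11200) = -18210*(11200 + (40 + √6)²/16) = -203952000 - 9105*(40 + √6)²/8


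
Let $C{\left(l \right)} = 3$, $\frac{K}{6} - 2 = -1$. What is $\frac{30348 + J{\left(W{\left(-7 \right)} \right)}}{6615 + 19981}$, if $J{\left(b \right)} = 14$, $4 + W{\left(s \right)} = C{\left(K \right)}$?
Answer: $\frac{15181}{13298} \approx 1.1416$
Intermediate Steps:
$K = 6$ ($K = 12 + 6 \left(-1\right) = 12 - 6 = 6$)
$W{\left(s \right)} = -1$ ($W{\left(s \right)} = -4 + 3 = -1$)
$\frac{30348 + J{\left(W{\left(-7 \right)} \right)}}{6615 + 19981} = \frac{30348 + 14}{6615 + 19981} = \frac{30362}{26596} = 30362 \cdot \frac{1}{26596} = \frac{15181}{13298}$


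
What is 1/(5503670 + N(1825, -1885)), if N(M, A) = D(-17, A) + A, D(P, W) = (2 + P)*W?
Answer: 1/5530060 ≈ 1.8083e-7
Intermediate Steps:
D(P, W) = W*(2 + P)
N(M, A) = -14*A (N(M, A) = A*(2 - 17) + A = A*(-15) + A = -15*A + A = -14*A)
1/(5503670 + N(1825, -1885)) = 1/(5503670 - 14*(-1885)) = 1/(5503670 + 26390) = 1/5530060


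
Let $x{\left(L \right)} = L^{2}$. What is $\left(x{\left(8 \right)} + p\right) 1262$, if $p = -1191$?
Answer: $-1422274$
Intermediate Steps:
$\left(x{\left(8 \right)} + p\right) 1262 = \left(8^{2} - 1191\right) 1262 = \left(64 - 1191\right) 1262 = \left(-1127\right) 1262 = -1422274$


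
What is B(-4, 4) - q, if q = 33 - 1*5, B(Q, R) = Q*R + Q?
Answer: -48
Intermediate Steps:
B(Q, R) = Q + Q*R
q = 28 (q = 33 - 5 = 28)
B(-4, 4) - q = -4*(1 + 4) - 1*28 = -4*5 - 28 = -20 - 28 = -48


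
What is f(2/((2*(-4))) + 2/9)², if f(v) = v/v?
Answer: 1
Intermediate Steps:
f(v) = 1
f(2/((2*(-4))) + 2/9)² = 1² = 1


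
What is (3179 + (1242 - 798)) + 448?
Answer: 4071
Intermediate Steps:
(3179 + (1242 - 798)) + 448 = (3179 + 444) + 448 = 3623 + 448 = 4071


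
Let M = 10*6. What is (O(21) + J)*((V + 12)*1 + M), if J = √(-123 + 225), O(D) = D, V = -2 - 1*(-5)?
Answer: 1575 + 75*√102 ≈ 2332.5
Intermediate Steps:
V = 3 (V = -2 + 5 = 3)
M = 60
J = √102 ≈ 10.100
(O(21) + J)*((V + 12)*1 + M) = (21 + √102)*((3 + 12)*1 + 60) = (21 + √102)*(15*1 + 60) = (21 + √102)*(15 + 60) = (21 + √102)*75 = 1575 + 75*√102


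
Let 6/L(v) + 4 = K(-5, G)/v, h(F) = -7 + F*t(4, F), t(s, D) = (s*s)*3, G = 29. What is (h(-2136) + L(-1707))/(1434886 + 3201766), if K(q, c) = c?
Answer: -703092737/31793522764 ≈ -0.022114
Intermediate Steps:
t(s, D) = 3*s² (t(s, D) = s²*3 = 3*s²)
h(F) = -7 + 48*F (h(F) = -7 + F*(3*4²) = -7 + F*(3*16) = -7 + F*48 = -7 + 48*F)
L(v) = 6/(-4 + 29/v)
(h(-2136) + L(-1707))/(1434886 + 3201766) = ((-7 + 48*(-2136)) - 6*(-1707)/(-29 + 4*(-1707)))/(1434886 + 3201766) = ((-7 - 102528) - 6*(-1707)/(-29 - 6828))/4636652 = (-102535 - 6*(-1707)/(-6857))*(1/4636652) = (-102535 - 6*(-1707)*(-1/6857))*(1/4636652) = (-102535 - 10242/6857)*(1/4636652) = -703092737/6857*1/4636652 = -703092737/31793522764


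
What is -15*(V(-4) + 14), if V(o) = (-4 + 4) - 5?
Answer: -135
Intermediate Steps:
V(o) = -5 (V(o) = 0 - 5 = -5)
-15*(V(-4) + 14) = -15*(-5 + 14) = -15*9 = -135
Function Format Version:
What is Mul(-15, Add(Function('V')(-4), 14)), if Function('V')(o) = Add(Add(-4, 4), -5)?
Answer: -135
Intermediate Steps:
Function('V')(o) = -5 (Function('V')(o) = Add(0, -5) = -5)
Mul(-15, Add(Function('V')(-4), 14)) = Mul(-15, Add(-5, 14)) = Mul(-15, 9) = -135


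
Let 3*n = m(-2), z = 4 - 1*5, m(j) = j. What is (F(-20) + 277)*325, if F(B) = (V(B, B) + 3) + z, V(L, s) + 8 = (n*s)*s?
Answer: 4225/3 ≈ 1408.3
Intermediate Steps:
z = -1 (z = 4 - 5 = -1)
n = -⅔ (n = (⅓)*(-2) = -⅔ ≈ -0.66667)
V(L, s) = -8 - 2*s²/3 (V(L, s) = -8 + (-2*s/3)*s = -8 - 2*s²/3)
F(B) = -6 - 2*B²/3 (F(B) = ((-8 - 2*B²/3) + 3) - 1 = (-5 - 2*B²/3) - 1 = -6 - 2*B²/3)
(F(-20) + 277)*325 = ((-6 - ⅔*(-20)²) + 277)*325 = ((-6 - ⅔*400) + 277)*325 = ((-6 - 800/3) + 277)*325 = (-818/3 + 277)*325 = (13/3)*325 = 4225/3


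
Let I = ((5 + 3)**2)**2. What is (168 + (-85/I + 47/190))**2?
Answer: 4285056243836281/151414374400 ≈ 28300.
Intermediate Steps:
I = 4096 (I = (8**2)**2 = 64**2 = 4096)
(168 + (-85/I + 47/190))**2 = (168 + (-85/4096 + 47/190))**2 = (168 + 88181/389120)**2 = (65460341/389120)**2 = 4285056243836281/151414374400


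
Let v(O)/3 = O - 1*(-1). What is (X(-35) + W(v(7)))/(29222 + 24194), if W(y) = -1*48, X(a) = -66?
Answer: -57/26708 ≈ -0.0021342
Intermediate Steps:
v(O) = 3 + 3*O (v(O) = 3*(O - 1*(-1)) = 3*(O + 1) = 3*(1 + O) = 3 + 3*O)
W(y) = -48
(X(-35) + W(v(7)))/(29222 + 24194) = (-66 - 48)/(29222 + 24194) = -114/53416 = -114*1/53416 = -57/26708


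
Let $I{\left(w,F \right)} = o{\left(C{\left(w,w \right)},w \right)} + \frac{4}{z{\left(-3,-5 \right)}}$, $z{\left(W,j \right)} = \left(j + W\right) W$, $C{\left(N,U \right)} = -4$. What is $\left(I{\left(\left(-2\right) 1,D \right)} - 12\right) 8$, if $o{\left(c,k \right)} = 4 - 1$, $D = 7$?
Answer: $- \frac{212}{3} \approx -70.667$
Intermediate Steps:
$o{\left(c,k \right)} = 3$
$z{\left(W,j \right)} = W \left(W + j\right)$ ($z{\left(W,j \right)} = \left(W + j\right) W = W \left(W + j\right)$)
$I{\left(w,F \right)} = \frac{19}{6}$ ($I{\left(w,F \right)} = 3 + \frac{4}{\left(-3\right) \left(-3 - 5\right)} = 3 + \frac{4}{\left(-3\right) \left(-8\right)} = 3 + \frac{4}{24} = 3 + 4 \cdot \frac{1}{24} = 3 + \frac{1}{6} = \frac{19}{6}$)
$\left(I{\left(\left(-2\right) 1,D \right)} - 12\right) 8 = \left(\frac{19}{6} - 12\right) 8 = \left(- \frac{53}{6}\right) 8 = - \frac{212}{3}$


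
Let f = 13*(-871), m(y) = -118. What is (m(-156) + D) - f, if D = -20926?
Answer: -9721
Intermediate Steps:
f = -11323
(m(-156) + D) - f = (-118 - 20926) - 1*(-11323) = -21044 + 11323 = -9721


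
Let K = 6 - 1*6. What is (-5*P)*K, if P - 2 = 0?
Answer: 0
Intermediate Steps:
P = 2 (P = 2 + 0 = 2)
K = 0 (K = 6 - 6 = 0)
(-5*P)*K = -5*2*0 = -10*0 = 0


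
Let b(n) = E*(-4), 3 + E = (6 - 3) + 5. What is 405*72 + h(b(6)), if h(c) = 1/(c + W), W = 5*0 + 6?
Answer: 408239/14 ≈ 29160.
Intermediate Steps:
E = 5 (E = -3 + ((6 - 3) + 5) = -3 + (3 + 5) = -3 + 8 = 5)
W = 6 (W = 0 + 6 = 6)
b(n) = -20 (b(n) = 5*(-4) = -20)
h(c) = 1/(6 + c) (h(c) = 1/(c + 6) = 1/(6 + c))
405*72 + h(b(6)) = 405*72 + 1/(6 - 20) = 29160 + 1/(-14) = 29160 - 1/14 = 408239/14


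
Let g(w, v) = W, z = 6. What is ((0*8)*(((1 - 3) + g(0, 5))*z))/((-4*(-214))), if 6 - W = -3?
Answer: 0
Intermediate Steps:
W = 9 (W = 6 - 1*(-3) = 6 + 3 = 9)
g(w, v) = 9
((0*8)*(((1 - 3) + g(0, 5))*z))/((-4*(-214))) = ((0*8)*(((1 - 3) + 9)*6))/((-4*(-214))) = (0*((-2 + 9)*6))/856 = (0*(7*6))*(1/856) = (0*42)*(1/856) = 0*(1/856) = 0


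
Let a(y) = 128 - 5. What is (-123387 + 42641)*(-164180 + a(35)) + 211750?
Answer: 13247158272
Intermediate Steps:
a(y) = 123
(-123387 + 42641)*(-164180 + a(35)) + 211750 = (-123387 + 42641)*(-164180 + 123) + 211750 = -80746*(-164057) + 211750 = 13246946522 + 211750 = 13247158272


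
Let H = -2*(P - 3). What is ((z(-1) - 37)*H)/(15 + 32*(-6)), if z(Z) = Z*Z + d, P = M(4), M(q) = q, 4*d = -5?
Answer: -149/354 ≈ -0.42090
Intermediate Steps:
d = -5/4 (d = (¼)*(-5) = -5/4 ≈ -1.2500)
P = 4
H = -2 (H = -2*(4 - 3) = -2*1 = -2)
z(Z) = -5/4 + Z² (z(Z) = Z*Z - 5/4 = Z² - 5/4 = -5/4 + Z²)
((z(-1) - 37)*H)/(15 + 32*(-6)) = (((-5/4 + (-1)²) - 37)*(-2))/(15 + 32*(-6)) = (((-5/4 + 1) - 37)*(-2))/(15 - 192) = ((-¼ - 37)*(-2))/(-177) = -149/4*(-2)*(-1/177) = (149/2)*(-1/177) = -149/354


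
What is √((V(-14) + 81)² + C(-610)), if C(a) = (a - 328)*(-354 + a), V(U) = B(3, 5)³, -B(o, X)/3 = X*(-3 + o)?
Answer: √910793 ≈ 954.35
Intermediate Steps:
B(o, X) = -3*X*(-3 + o)
V(U) = 0 (V(U) = (3*5*(3 - 1*3))³ = (3*5*(3 - 3))³ = (3*5*0)³ = 0³ = 0)
C(a) = (-354 + a)*(-328 + a) (C(a) = (-328 + a)*(-354 + a) = (-354 + a)*(-328 + a))
√((V(-14) + 81)² + C(-610)) = √((0 + 81)² + (116112 + (-610)² - 682*(-610))) = √(81² + (116112 + 372100 + 416020)) = √(6561 + 904232) = √910793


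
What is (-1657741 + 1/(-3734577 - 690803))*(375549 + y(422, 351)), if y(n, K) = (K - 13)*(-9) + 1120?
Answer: -2740977688169059287/4425380 ≈ -6.1938e+11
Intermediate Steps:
y(n, K) = 1237 - 9*K (y(n, K) = (-13 + K)*(-9) + 1120 = (117 - 9*K) + 1120 = 1237 - 9*K)
(-1657741 + 1/(-3734577 - 690803))*(375549 + y(422, 351)) = (-1657741 + 1/(-3734577 - 690803))*(375549 + (1237 - 9*351)) = (-1657741 + 1/(-4425380))*(375549 + (1237 - 3159)) = (-1657741 - 1/4425380)*(375549 - 1922) = -7336133866581/4425380*373627 = -2740977688169059287/4425380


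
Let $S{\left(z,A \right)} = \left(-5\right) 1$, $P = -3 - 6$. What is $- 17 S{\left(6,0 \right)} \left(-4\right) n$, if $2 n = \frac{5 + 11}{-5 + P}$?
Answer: $\frac{1360}{7} \approx 194.29$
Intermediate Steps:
$P = -9$ ($P = -3 - 6 = -9$)
$S{\left(z,A \right)} = -5$
$n = - \frac{4}{7}$ ($n = \frac{\left(5 + 11\right) \frac{1}{-5 - 9}}{2} = \frac{16 \frac{1}{-14}}{2} = \frac{16 \left(- \frac{1}{14}\right)}{2} = \frac{1}{2} \left(- \frac{8}{7}\right) = - \frac{4}{7} \approx -0.57143$)
$- 17 S{\left(6,0 \right)} \left(-4\right) n = - 17 \left(\left(-5\right) \left(-4\right)\right) \left(- \frac{4}{7}\right) = \left(-17\right) 20 \left(- \frac{4}{7}\right) = \left(-340\right) \left(- \frac{4}{7}\right) = \frac{1360}{7}$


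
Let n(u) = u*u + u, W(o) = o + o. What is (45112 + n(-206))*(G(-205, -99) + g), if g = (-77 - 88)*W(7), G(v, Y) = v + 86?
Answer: -212153718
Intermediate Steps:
W(o) = 2*o
G(v, Y) = 86 + v
n(u) = u + u² (n(u) = u² + u = u + u²)
g = -2310 (g = (-77 - 88)*(2*7) = -165*14 = -2310)
(45112 + n(-206))*(G(-205, -99) + g) = (45112 - 206*(1 - 206))*((86 - 205) - 2310) = (45112 - 206*(-205))*(-119 - 2310) = (45112 + 42230)*(-2429) = 87342*(-2429) = -212153718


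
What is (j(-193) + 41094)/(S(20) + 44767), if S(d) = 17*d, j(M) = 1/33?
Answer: 1356103/1488531 ≈ 0.91103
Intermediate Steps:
j(M) = 1/33
(j(-193) + 41094)/(S(20) + 44767) = (1/33 + 41094)/(17*20 + 44767) = 1356103/(33*(340 + 44767)) = (1356103/33)/45107 = (1356103/33)*(1/45107) = 1356103/1488531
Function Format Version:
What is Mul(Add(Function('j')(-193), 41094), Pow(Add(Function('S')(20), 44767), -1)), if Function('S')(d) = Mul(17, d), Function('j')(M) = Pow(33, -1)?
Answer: Rational(1356103, 1488531) ≈ 0.91103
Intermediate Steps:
Function('j')(M) = Rational(1, 33)
Mul(Add(Function('j')(-193), 41094), Pow(Add(Function('S')(20), 44767), -1)) = Mul(Add(Rational(1, 33), 41094), Pow(Add(Mul(17, 20), 44767), -1)) = Mul(Rational(1356103, 33), Pow(Add(340, 44767), -1)) = Mul(Rational(1356103, 33), Pow(45107, -1)) = Mul(Rational(1356103, 33), Rational(1, 45107)) = Rational(1356103, 1488531)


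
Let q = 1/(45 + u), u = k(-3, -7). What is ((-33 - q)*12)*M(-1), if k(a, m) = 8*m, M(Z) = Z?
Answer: 4344/11 ≈ 394.91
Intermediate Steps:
u = -56 (u = 8*(-7) = -56)
q = -1/11 (q = 1/(45 - 56) = 1/(-11) = -1/11 ≈ -0.090909)
((-33 - q)*12)*M(-1) = ((-33 - 1*(-1/11))*12)*(-1) = ((-33 + 1/11)*12)*(-1) = -362/11*12*(-1) = -4344/11*(-1) = 4344/11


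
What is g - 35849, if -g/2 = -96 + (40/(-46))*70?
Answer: -817311/23 ≈ -35535.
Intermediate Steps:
g = 7216/23 (g = -2*(-96 + (40/(-46))*70) = -2*(-96 + (40*(-1/46))*70) = -2*(-96 - 20/23*70) = -2*(-96 - 1400/23) = -2*(-3608/23) = 7216/23 ≈ 313.74)
g - 35849 = 7216/23 - 35849 = -817311/23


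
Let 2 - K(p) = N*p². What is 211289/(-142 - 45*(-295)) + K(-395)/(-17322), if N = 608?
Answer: 208249721232/37914971 ≈ 5492.5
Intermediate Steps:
K(p) = 2 - 608*p²
211289/(-142 - 45*(-295)) + K(-395)/(-17322) = 211289/(-142 - 45*(-295)) + (2 - 608*(-395)²)/(-17322) = 211289/(-142 + 13275) + (2 - 608*156025)*(-1/17322) = 211289/13133 + (2 - 94863200)*(-1/17322) = 211289*(1/13133) - 94863198*(-1/17322) = 211289/13133 + 15810533/2887 = 208249721232/37914971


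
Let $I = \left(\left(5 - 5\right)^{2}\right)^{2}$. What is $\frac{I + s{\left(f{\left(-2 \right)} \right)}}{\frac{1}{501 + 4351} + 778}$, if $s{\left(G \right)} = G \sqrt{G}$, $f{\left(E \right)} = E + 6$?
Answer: $\frac{38816}{3774857} \approx 0.010283$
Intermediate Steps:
$f{\left(E \right)} = 6 + E$
$I = 0$ ($I = \left(0^{2}\right)^{2} = 0^{2} = 0$)
$s{\left(G \right)} = G^{\frac{3}{2}}$
$\frac{I + s{\left(f{\left(-2 \right)} \right)}}{\frac{1}{501 + 4351} + 778} = \frac{0 + \left(6 - 2\right)^{\frac{3}{2}}}{\frac{1}{501 + 4351} + 778} = \frac{0 + 4^{\frac{3}{2}}}{\frac{1}{4852} + 778} = \frac{0 + 8}{\frac{1}{4852} + 778} = \frac{8}{\frac{3774857}{4852}} = 8 \cdot \frac{4852}{3774857} = \frac{38816}{3774857}$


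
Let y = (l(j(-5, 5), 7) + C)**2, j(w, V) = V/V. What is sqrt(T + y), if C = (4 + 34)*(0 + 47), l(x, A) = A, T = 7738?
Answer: sqrt(3222587) ≈ 1795.2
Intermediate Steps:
j(w, V) = 1
C = 1786 (C = 38*47 = 1786)
y = 3214849 (y = (7 + 1786)**2 = 1793**2 = 3214849)
sqrt(T + y) = sqrt(7738 + 3214849) = sqrt(3222587)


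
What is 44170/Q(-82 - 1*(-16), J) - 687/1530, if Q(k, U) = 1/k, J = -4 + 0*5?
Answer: -1486762429/510 ≈ -2.9152e+6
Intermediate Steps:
J = -4 (J = -4 + 0 = -4)
44170/Q(-82 - 1*(-16), J) - 687/1530 = 44170/(1/(-82 - 1*(-16))) - 687/1530 = 44170/(1/(-82 + 16)) - 687*1/1530 = 44170/(1/(-66)) - 229/510 = 44170/(-1/66) - 229/510 = 44170*(-66) - 229/510 = -2915220 - 229/510 = -1486762429/510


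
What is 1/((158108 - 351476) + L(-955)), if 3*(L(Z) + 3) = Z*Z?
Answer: 3/331912 ≈ 9.0385e-6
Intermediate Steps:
L(Z) = -3 + Z²/3 (L(Z) = -3 + (Z*Z)/3 = -3 + Z²/3)
1/((158108 - 351476) + L(-955)) = 1/((158108 - 351476) + (-3 + (⅓)*(-955)²)) = 1/(-193368 + (-3 + (⅓)*912025)) = 1/(-193368 + (-3 + 912025/3)) = 1/(-193368 + 912016/3) = 1/(331912/3) = 3/331912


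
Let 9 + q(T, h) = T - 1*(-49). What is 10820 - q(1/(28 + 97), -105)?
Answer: 1347499/125 ≈ 10780.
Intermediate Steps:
q(T, h) = 40 + T (q(T, h) = -9 + (T - 1*(-49)) = -9 + (T + 49) = -9 + (49 + T) = 40 + T)
10820 - q(1/(28 + 97), -105) = 10820 - (40 + 1/(28 + 97)) = 10820 - (40 + 1/125) = 10820 - 1*5001/125 = 10820 - 5001/125 = 1347499/125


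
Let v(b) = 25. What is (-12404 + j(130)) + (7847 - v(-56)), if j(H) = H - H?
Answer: -4582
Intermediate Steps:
j(H) = 0
(-12404 + j(130)) + (7847 - v(-56)) = (-12404 + 0) + (7847 - 1*25) = -12404 + (7847 - 25) = -12404 + 7822 = -4582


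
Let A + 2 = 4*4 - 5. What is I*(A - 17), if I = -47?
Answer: 376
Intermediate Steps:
A = 9 (A = -2 + (4*4 - 5) = -2 + (16 - 5) = -2 + 11 = 9)
I*(A - 17) = -47*(9 - 17) = -47*(-8) = 376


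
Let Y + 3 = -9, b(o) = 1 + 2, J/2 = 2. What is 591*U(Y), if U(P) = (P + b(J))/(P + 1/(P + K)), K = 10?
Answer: 10638/25 ≈ 425.52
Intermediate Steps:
J = 4 (J = 2*2 = 4)
b(o) = 3
Y = -12 (Y = -3 - 9 = -12)
U(P) = (3 + P)/(P + 1/(10 + P)) (U(P) = (P + 3)/(P + 1/(P + 10)) = (3 + P)/(P + 1/(10 + P)))
591*U(Y) = 591*((30 + (-12)**2 + 13*(-12))/(1 + (-12)**2 + 10*(-12))) = 591*((30 + 144 - 156)/(1 + 144 - 120)) = 591*(18/25) = 10638/25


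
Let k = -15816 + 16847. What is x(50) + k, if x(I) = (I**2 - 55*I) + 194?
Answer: 975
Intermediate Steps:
x(I) = 194 + I**2 - 55*I
k = 1031
x(50) + k = (194 + 50**2 - 55*50) + 1031 = (194 + 2500 - 2750) + 1031 = -56 + 1031 = 975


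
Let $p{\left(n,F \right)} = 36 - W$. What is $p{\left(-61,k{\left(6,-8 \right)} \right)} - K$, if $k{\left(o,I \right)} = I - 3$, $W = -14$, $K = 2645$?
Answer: $-2595$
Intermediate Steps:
$k{\left(o,I \right)} = -3 + I$
$p{\left(n,F \right)} = 50$ ($p{\left(n,F \right)} = 36 - -14 = 36 + 14 = 50$)
$p{\left(-61,k{\left(6,-8 \right)} \right)} - K = 50 - 2645 = -2595$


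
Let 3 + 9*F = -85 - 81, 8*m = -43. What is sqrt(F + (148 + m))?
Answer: sqrt(17834)/12 ≈ 11.129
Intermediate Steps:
m = -43/8 (m = (1/8)*(-43) = -43/8 ≈ -5.3750)
F = -169/9 (F = -1/3 + (-85 - 81)/9 = -1/3 + (1/9)*(-166) = -1/3 - 166/9 = -169/9 ≈ -18.778)
sqrt(F + (148 + m)) = sqrt(-169/9 + (148 - 43/8)) = sqrt(-169/9 + 1141/8) = sqrt(8917/72) = sqrt(17834)/12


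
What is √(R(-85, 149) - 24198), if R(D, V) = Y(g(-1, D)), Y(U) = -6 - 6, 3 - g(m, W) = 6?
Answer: 3*I*√2690 ≈ 155.6*I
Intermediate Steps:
g(m, W) = -3 (g(m, W) = 3 - 1*6 = 3 - 6 = -3)
Y(U) = -12
R(D, V) = -12
√(R(-85, 149) - 24198) = √(-12 - 24198) = √(-24210) = 3*I*√2690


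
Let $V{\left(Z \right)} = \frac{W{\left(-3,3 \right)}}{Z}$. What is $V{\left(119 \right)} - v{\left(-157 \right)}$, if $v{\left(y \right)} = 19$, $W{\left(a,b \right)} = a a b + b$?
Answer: $- \frac{2231}{119} \approx -18.748$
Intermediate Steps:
$W{\left(a,b \right)} = b + b a^{2}$ ($W{\left(a,b \right)} = a^{2} b + b = b a^{2} + b = b + b a^{2}$)
$V{\left(Z \right)} = \frac{30}{Z}$ ($V{\left(Z \right)} = \frac{3 \left(1 + \left(-3\right)^{2}\right)}{Z} = \frac{3 \left(1 + 9\right)}{Z} = \frac{3 \cdot 10}{Z} = \frac{30}{Z}$)
$V{\left(119 \right)} - v{\left(-157 \right)} = \frac{30}{119} - 19 = - \frac{2231}{119}$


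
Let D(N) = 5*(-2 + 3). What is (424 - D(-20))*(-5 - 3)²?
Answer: 26816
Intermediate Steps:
D(N) = 5 (D(N) = 5*1 = 5)
(424 - D(-20))*(-5 - 3)² = (424 - 1*5)*(-5 - 3)² = (424 - 5)*(-8)² = 419*64 = 26816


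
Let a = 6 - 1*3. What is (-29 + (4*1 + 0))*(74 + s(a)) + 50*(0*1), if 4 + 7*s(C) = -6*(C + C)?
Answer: -11950/7 ≈ -1707.1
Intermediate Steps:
a = 3 (a = 6 - 3 = 3)
s(C) = -4/7 - 12*C/7 (s(C) = -4/7 + (-6*(C + C))/7 = -4/7 + (-12*C)/7 = -4/7 - 12*C/7)
(-29 + (4*1 + 0))*(74 + s(a)) + 50*(0*1) = (-29 + (4*1 + 0))*(74 + (-4/7 - 12/7*3)) + 50*(0*1) = (-29 + (4 + 0))*(74 + (-4/7 - 36/7)) + 50*0 = (-29 + 4)*(74 - 40/7) + 0 = -25*478/7 + 0 = -11950/7 + 0 = -11950/7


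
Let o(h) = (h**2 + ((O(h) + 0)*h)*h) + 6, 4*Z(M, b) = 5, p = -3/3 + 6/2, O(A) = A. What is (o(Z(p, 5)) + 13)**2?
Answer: 2076481/4096 ≈ 506.95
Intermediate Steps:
p = 2 (p = -3*1/3 + 6*(1/2) = -1 + 3 = 2)
Z(M, b) = 5/4 (Z(M, b) = (1/4)*5 = 5/4)
o(h) = 6 + h**2 + h**3 (o(h) = (h**2 + ((h + 0)*h)*h) + 6 = (h**2 + (h*h)*h) + 6 = (h**2 + h**2*h) + 6 = (h**2 + h**3) + 6 = 6 + h**2 + h**3)
(o(Z(p, 5)) + 13)**2 = ((6 + (5/4)**2 + (5/4)**3) + 13)**2 = ((6 + 25/16 + 125/64) + 13)**2 = (609/64 + 13)**2 = (1441/64)**2 = 2076481/4096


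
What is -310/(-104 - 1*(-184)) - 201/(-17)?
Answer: 1081/136 ≈ 7.9485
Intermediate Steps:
-310/(-104 - 1*(-184)) - 201/(-17) = -310/(-104 + 184) - 201*(-1/17) = -310/80 + 201/17 = -310*1/80 + 201/17 = -31/8 + 201/17 = 1081/136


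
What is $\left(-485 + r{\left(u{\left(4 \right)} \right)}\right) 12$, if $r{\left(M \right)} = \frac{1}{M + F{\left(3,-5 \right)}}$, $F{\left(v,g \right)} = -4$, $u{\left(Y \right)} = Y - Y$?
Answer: $-5823$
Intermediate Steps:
$u{\left(Y \right)} = 0$
$r{\left(M \right)} = \frac{1}{-4 + M}$ ($r{\left(M \right)} = \frac{1}{M - 4} = \frac{1}{-4 + M}$)
$\left(-485 + r{\left(u{\left(4 \right)} \right)}\right) 12 = \left(-485 + \frac{1}{-4 + 0}\right) 12 = \left(-485 + \frac{1}{-4}\right) 12 = \left(-485 - \frac{1}{4}\right) 12 = \left(- \frac{1941}{4}\right) 12 = -5823$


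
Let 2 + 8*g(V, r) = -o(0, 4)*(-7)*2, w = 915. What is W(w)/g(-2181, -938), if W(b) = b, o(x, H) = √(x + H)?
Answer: 3660/13 ≈ 281.54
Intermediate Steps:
o(x, H) = √(H + x)
g(V, r) = 13/4 (g(V, r) = -¼ + (-√(4 + 0)*(-7)*2)/8 = -¼ + (-√4*(-7)*2)/8 = -¼ + (-2*(-7)*2)/8 = -¼ + (-(-14)*2)/8 = -¼ + (-1*(-28))/8 = -¼ + (⅛)*28 = -¼ + 7/2 = 13/4)
W(w)/g(-2181, -938) = 915/(13/4) = 915*(4/13) = 3660/13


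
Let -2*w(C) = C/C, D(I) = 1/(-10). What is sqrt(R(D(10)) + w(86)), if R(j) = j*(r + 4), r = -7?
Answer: I*sqrt(5)/5 ≈ 0.44721*I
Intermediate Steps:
D(I) = -1/10
w(C) = -1/2 (w(C) = -C/(2*C) = -1/2*1 = -1/2)
R(j) = -3*j (R(j) = j*(-7 + 4) = j*(-3) = -3*j)
sqrt(R(D(10)) + w(86)) = sqrt(-3*(-1/10) - 1/2) = sqrt(3/10 - 1/2) = sqrt(-1/5) = I*sqrt(5)/5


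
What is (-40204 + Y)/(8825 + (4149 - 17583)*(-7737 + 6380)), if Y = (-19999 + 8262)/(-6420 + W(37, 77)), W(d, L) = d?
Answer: -256610395/116418024229 ≈ -0.0022042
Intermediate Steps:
Y = 11737/6383 (Y = (-19999 + 8262)/(-6420 + 37) = -11737/(-6383) = -11737*(-1/6383) = 11737/6383 ≈ 1.8388)
(-40204 + Y)/(8825 + (4149 - 17583)*(-7737 + 6380)) = (-40204 + 11737/6383)/(8825 + (4149 - 17583)*(-7737 + 6380)) = -256610395/(6383*(8825 - 13434*(-1357))) = -256610395/(6383*(8825 + 18229938)) = -256610395/6383/18238763 = -256610395/6383*1/18238763 = -256610395/116418024229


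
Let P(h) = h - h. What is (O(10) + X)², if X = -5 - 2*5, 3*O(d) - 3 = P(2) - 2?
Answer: 1936/9 ≈ 215.11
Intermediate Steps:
P(h) = 0
O(d) = ⅓ (O(d) = 1 + (0 - 2)/3 = 1 + (⅓)*(-2) = 1 - ⅔ = ⅓)
X = -15 (X = -5 - 10 = -15)
(O(10) + X)² = (⅓ - 15)² = (-44/3)² = 1936/9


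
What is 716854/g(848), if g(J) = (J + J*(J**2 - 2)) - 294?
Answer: 358427/304899525 ≈ 0.0011756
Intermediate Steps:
g(J) = -294 + J + J*(-2 + J**2) (g(J) = (J + J*(-2 + J**2)) - 294 = -294 + J + J*(-2 + J**2))
716854/g(848) = 716854/(-294 + 848**3 - 1*848) = 716854/(-294 + 609800192 - 848) = 716854/609799050 = 716854*(1/609799050) = 358427/304899525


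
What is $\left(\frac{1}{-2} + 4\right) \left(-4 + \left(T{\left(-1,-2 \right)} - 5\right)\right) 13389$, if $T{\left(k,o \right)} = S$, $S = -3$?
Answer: $-562338$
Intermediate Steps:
$T{\left(k,o \right)} = -3$
$\left(\frac{1}{-2} + 4\right) \left(-4 + \left(T{\left(-1,-2 \right)} - 5\right)\right) 13389 = \left(\frac{1}{-2} + 4\right) \left(-4 - 8\right) 13389 = \left(- \frac{1}{2} + 4\right) \left(-4 - 8\right) 13389 = \frac{7}{2} \left(-12\right) 13389 = \left(-42\right) 13389 = -562338$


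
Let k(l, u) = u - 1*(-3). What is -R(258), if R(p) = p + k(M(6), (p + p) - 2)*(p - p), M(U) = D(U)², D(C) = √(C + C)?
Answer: -258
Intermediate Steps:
D(C) = √2*√C (D(C) = √(2*C) = √2*√C)
M(U) = 2*U (M(U) = (√2*√U)² = 2*U)
k(l, u) = 3 + u (k(l, u) = u + 3 = 3 + u)
R(p) = p (R(p) = p + (3 + ((p + p) - 2))*(p - p) = p + (3 + (2*p - 2))*0 = p + (3 + (-2 + 2*p))*0 = p + (1 + 2*p)*0 = p + 0 = p)
-R(258) = -1*258 = -258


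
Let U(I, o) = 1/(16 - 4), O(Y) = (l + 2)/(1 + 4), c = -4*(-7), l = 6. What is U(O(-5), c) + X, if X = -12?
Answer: -143/12 ≈ -11.917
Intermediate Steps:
c = 28
O(Y) = 8/5 (O(Y) = (6 + 2)/(1 + 4) = 8/5)
U(I, o) = 1/12
U(O(-5), c) + X = 1/12 - 12 = -143/12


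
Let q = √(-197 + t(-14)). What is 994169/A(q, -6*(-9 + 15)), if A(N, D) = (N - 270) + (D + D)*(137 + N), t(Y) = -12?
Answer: -10074908646/103751525 + 70585999*I*√209/103751525 ≈ -97.106 + 9.8355*I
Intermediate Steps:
q = I*√209 (q = √(-197 - 12) = √(-209) = I*√209 ≈ 14.457*I)
A(N, D) = -270 + N + 2*D*(137 + N) (A(N, D) = (-270 + N) + (2*D)*(137 + N) = (-270 + N) + 2*D*(137 + N) = -270 + N + 2*D*(137 + N))
994169/A(q, -6*(-9 + 15)) = 994169/(-270 + I*√209 + 274*(-6*(-9 + 15)) + 2*(-6*(-9 + 15))*(I*√209)) = 994169/(-270 + I*√209 + 274*(-6*6) + 2*(-6*6)*(I*√209)) = 994169/(-270 + I*√209 + 274*(-36) + 2*(-36)*(I*√209)) = 994169/(-270 + I*√209 - 9864 - 72*I*√209) = 994169/(-10134 - 71*I*√209)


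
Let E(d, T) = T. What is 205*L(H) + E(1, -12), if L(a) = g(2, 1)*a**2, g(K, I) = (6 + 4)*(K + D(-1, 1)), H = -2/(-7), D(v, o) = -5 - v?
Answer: -16988/49 ≈ -346.69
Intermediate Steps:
H = 2/7 (H = -2*(-1/7) = 2/7 ≈ 0.28571)
g(K, I) = -40 + 10*K (g(K, I) = (6 + 4)*(K + (-5 - 1*(-1))) = 10*(K + (-5 + 1)) = 10*(K - 4) = 10*(-4 + K) = -40 + 10*K)
L(a) = -20*a**2 (L(a) = (-40 + 10*2)*a**2 = (-40 + 20)*a**2 = -20*a**2)
205*L(H) + E(1, -12) = 205*(-20*(2/7)**2) - 12 = 205*(-20*4/49) - 12 = 205*(-80/49) - 12 = -16400/49 - 12 = -16988/49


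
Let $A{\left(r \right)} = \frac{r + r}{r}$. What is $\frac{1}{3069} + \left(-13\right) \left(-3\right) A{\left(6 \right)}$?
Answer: $\frac{239383}{3069} \approx 78.0$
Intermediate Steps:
$A{\left(r \right)} = 2$ ($A{\left(r \right)} = \frac{2 r}{r} = 2$)
$\frac{1}{3069} + \left(-13\right) \left(-3\right) A{\left(6 \right)} = \frac{1}{3069} + \left(-13\right) \left(-3\right) 2 = \frac{1}{3069} + 39 \cdot 2 = \frac{1}{3069} + 78 = \frac{239383}{3069}$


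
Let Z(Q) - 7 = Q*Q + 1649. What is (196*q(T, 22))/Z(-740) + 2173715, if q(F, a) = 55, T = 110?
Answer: 298481504205/137314 ≈ 2.1737e+6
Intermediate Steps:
Z(Q) = 1656 + Q**2 (Z(Q) = 7 + (Q*Q + 1649) = 7 + (Q**2 + 1649) = 7 + (1649 + Q**2) = 1656 + Q**2)
(196*q(T, 22))/Z(-740) + 2173715 = (196*55)/(1656 + (-740)**2) + 2173715 = 10780/(1656 + 547600) + 2173715 = 10780/549256 + 2173715 = 10780*(1/549256) + 2173715 = 2695/137314 + 2173715 = 298481504205/137314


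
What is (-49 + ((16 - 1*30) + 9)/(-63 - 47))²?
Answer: 1159929/484 ≈ 2396.5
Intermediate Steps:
(-49 + ((16 - 1*30) + 9)/(-63 - 47))² = (-49 + ((16 - 30) + 9)/(-110))² = (-49 + (-14 + 9)*(-1/110))² = (-49 - 5*(-1/110))² = (-49 + 1/22)² = (-1077/22)² = 1159929/484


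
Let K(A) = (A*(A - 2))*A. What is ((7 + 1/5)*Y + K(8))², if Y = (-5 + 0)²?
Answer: 318096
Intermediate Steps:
Y = 25 (Y = (-5)² = 25)
K(A) = A²*(-2 + A) (K(A) = (A*(-2 + A))*A = A²*(-2 + A))
((7 + 1/5)*Y + K(8))² = ((7 + 1/5)*25 + 8²*(-2 + 8))² = ((7 + ⅕)*25 + 64*6)² = ((36/5)*25 + 384)² = (180 + 384)² = 564² = 318096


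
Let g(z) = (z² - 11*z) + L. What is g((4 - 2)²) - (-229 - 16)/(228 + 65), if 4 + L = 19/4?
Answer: -30957/1172 ≈ -26.414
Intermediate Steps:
L = ¾ (L = -4 + 19/4 = ¾ ≈ 0.75000)
g(z) = ¾ + z² - 11*z (g(z) = (z² - 11*z) + ¾ = ¾ + z² - 11*z)
g((4 - 2)²) - (-229 - 16)/(228 + 65) = (¾ + ((4 - 2)²)² - 11*(4 - 2)²) - (-229 - 16)/(228 + 65) = (¾ + (2²)² - 11*2²) - (-245)/293 = (¾ + 4² - 11*4) - (-245)/293 = (¾ + 16 - 44) - 1*(-245/293) = -109/4 + 245/293 = -30957/1172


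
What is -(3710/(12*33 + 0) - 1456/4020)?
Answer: -597401/66330 ≈ -9.0065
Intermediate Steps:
-(3710/(12*33 + 0) - 1456/4020) = -(3710/(396 + 0) - 1456*1/4020) = -(3710/396 - 364/1005) = -(3710*(1/396) - 364/1005) = -(1855/198 - 364/1005) = -1*597401/66330 = -597401/66330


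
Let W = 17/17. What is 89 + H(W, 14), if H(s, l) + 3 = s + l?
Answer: 101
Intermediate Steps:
W = 1 (W = 17*(1/17) = 1)
H(s, l) = -3 + l + s (H(s, l) = -3 + (s + l) = -3 + (l + s) = -3 + l + s)
89 + H(W, 14) = 89 + (-3 + 14 + 1) = 89 + 12 = 101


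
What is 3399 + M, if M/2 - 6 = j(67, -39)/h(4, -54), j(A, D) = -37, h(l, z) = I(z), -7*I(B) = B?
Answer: 91838/27 ≈ 3401.4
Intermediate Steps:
I(B) = -B/7
h(l, z) = -z/7
M = 65/27 (M = 12 + 2*(-37/((-⅐*(-54)))) = 12 + 2*(-37/54/7) = 12 + 2*(-37*7/54) = 12 + 2*(-259/54) = 12 - 259/27 = 65/27 ≈ 2.4074)
3399 + M = 3399 + 65/27 = 91838/27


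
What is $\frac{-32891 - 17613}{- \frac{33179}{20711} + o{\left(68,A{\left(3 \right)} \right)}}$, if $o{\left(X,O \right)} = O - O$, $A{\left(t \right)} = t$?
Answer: $\frac{1045988344}{33179} \approx 31526.0$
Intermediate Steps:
$o{\left(X,O \right)} = 0$
$\frac{-32891 - 17613}{- \frac{33179}{20711} + o{\left(68,A{\left(3 \right)} \right)}} = \frac{-32891 - 17613}{- \frac{33179}{20711} + 0} = - \frac{50504}{\left(-33179\right) \frac{1}{20711} + 0} = - \frac{50504}{- \frac{33179}{20711} + 0} = - \frac{50504}{- \frac{33179}{20711}} = \left(-50504\right) \left(- \frac{20711}{33179}\right) = \frac{1045988344}{33179}$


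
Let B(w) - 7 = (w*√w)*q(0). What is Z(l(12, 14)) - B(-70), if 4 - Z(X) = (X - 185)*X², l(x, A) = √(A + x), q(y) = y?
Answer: 4807 - 26*√26 ≈ 4674.4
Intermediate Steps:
B(w) = 7 (B(w) = 7 + (w*√w)*0 = 7 + w^(3/2)*0 = 7 + 0 = 7)
Z(X) = 4 - X²*(-185 + X) (Z(X) = 4 - (X - 185)*X² = 4 - (-185 + X)*X² = 4 - X²*(-185 + X))
Z(l(12, 14)) - B(-70) = (4 - (√(14 + 12))³ + 185*(√(14 + 12))²) - 1*7 = (4 - (√26)³ + 185*(√26)²) - 7 = (4 - 26*√26 + 185*26) - 7 = (4 - 26*√26 + 4810) - 7 = (4814 - 26*√26) - 7 = 4807 - 26*√26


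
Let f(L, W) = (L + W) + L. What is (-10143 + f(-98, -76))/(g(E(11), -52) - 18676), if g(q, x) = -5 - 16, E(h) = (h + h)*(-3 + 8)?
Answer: 10415/18697 ≈ 0.55704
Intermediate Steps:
f(L, W) = W + 2*L
E(h) = 10*h (E(h) = (2*h)*5 = 10*h)
g(q, x) = -21
(-10143 + f(-98, -76))/(g(E(11), -52) - 18676) = (-10143 + (-76 + 2*(-98)))/(-21 - 18676) = (-10143 + (-76 - 196))/(-18697) = (-10143 - 272)*(-1/18697) = -10415*(-1/18697) = 10415/18697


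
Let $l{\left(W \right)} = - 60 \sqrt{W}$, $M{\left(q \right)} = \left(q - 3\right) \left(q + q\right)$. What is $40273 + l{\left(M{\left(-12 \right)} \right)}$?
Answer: $40273 - 360 \sqrt{10} \approx 39135.0$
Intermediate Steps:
$M{\left(q \right)} = 2 q \left(-3 + q\right)$ ($M{\left(q \right)} = \left(-3 + q\right) 2 q = 2 q \left(-3 + q\right)$)
$40273 + l{\left(M{\left(-12 \right)} \right)} = 40273 - 60 \sqrt{2 \left(-12\right) \left(-3 - 12\right)} = 40273 - 60 \sqrt{2 \left(-12\right) \left(-15\right)} = 40273 - 60 \sqrt{360} = 40273 - 60 \cdot 6 \sqrt{10} = 40273 - 360 \sqrt{10}$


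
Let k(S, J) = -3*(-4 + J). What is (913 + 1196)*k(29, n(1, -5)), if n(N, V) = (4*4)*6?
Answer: -582084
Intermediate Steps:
n(N, V) = 96 (n(N, V) = 16*6 = 96)
k(S, J) = 12 - 3*J
(913 + 1196)*k(29, n(1, -5)) = (913 + 1196)*(12 - 3*96) = 2109*(12 - 288) = 2109*(-276) = -582084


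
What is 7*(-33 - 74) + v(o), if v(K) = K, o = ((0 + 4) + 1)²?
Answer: -724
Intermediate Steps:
o = 25 (o = (4 + 1)² = 5² = 25)
7*(-33 - 74) + v(o) = 7*(-33 - 74) + 25 = 7*(-107) + 25 = -749 + 25 = -724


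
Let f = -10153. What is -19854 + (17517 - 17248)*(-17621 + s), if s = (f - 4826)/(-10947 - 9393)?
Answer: -32270799223/6780 ≈ -4.7597e+6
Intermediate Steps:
s = 4993/6780 (s = (-10153 - 4826)/(-10947 - 9393) = -14979/(-20340) = -14979*(-1/20340) = 4993/6780 ≈ 0.73643)
-19854 + (17517 - 17248)*(-17621 + s) = -19854 + (17517 - 17248)*(-17621 + 4993/6780) = -19854 + 269*(-119465387/6780) = -19854 - 32136189103/6780 = -32270799223/6780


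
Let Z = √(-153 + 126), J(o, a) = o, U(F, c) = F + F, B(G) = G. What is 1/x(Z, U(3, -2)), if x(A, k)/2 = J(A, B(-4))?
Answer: -I*√3/18 ≈ -0.096225*I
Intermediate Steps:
U(F, c) = 2*F
Z = 3*I*√3 (Z = √(-27) = 3*I*√3 ≈ 5.1962*I)
x(A, k) = 2*A
1/x(Z, U(3, -2)) = 1/(2*(3*I*√3)) = 1/(6*I*√3) = -I*√3/18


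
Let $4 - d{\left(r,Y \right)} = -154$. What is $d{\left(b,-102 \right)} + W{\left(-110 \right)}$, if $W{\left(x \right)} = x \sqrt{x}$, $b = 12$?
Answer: $158 - 110 i \sqrt{110} \approx 158.0 - 1153.7 i$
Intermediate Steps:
$d{\left(r,Y \right)} = 158$ ($d{\left(r,Y \right)} = 4 - -154 = 4 + 154 = 158$)
$W{\left(x \right)} = x^{\frac{3}{2}}$
$d{\left(b,-102 \right)} + W{\left(-110 \right)} = 158 + \left(-110\right)^{\frac{3}{2}} = 158 - 110 i \sqrt{110}$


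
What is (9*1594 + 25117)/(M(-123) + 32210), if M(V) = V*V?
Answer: 39463/47339 ≈ 0.83363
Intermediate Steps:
M(V) = V²
(9*1594 + 25117)/(M(-123) + 32210) = (9*1594 + 25117)/((-123)² + 32210) = (14346 + 25117)/(15129 + 32210) = 39463/47339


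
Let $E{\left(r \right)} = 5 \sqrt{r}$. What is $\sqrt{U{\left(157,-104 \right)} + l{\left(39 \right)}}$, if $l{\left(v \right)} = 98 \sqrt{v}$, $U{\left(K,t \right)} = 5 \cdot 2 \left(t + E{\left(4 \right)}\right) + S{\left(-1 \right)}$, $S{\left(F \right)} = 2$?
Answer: $\sqrt{-938 + 98 \sqrt{39}} \approx 18.055 i$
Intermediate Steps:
$U{\left(K,t \right)} = 102 + 10 t$ ($U{\left(K,t \right)} = 5 \cdot 2 \left(t + 5 \sqrt{4}\right) + 2 = 5 \cdot 2 \left(t + 5 \cdot 2\right) + 2 = 5 \cdot 2 \left(t + 10\right) + 2 = 5 \cdot 2 \left(10 + t\right) + 2 = 5 \left(20 + 2 t\right) + 2 = \left(100 + 10 t\right) + 2 = 102 + 10 t$)
$\sqrt{U{\left(157,-104 \right)} + l{\left(39 \right)}} = \sqrt{\left(102 + 10 \left(-104\right)\right) + 98 \sqrt{39}} = \sqrt{\left(102 - 1040\right) + 98 \sqrt{39}} = \sqrt{-938 + 98 \sqrt{39}}$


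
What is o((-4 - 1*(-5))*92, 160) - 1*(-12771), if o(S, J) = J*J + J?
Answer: 38531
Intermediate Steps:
o(S, J) = J + J² (o(S, J) = J² + J = J + J²)
o((-4 - 1*(-5))*92, 160) - 1*(-12771) = 160*(1 + 160) - 1*(-12771) = 160*161 + 12771 = 25760 + 12771 = 38531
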